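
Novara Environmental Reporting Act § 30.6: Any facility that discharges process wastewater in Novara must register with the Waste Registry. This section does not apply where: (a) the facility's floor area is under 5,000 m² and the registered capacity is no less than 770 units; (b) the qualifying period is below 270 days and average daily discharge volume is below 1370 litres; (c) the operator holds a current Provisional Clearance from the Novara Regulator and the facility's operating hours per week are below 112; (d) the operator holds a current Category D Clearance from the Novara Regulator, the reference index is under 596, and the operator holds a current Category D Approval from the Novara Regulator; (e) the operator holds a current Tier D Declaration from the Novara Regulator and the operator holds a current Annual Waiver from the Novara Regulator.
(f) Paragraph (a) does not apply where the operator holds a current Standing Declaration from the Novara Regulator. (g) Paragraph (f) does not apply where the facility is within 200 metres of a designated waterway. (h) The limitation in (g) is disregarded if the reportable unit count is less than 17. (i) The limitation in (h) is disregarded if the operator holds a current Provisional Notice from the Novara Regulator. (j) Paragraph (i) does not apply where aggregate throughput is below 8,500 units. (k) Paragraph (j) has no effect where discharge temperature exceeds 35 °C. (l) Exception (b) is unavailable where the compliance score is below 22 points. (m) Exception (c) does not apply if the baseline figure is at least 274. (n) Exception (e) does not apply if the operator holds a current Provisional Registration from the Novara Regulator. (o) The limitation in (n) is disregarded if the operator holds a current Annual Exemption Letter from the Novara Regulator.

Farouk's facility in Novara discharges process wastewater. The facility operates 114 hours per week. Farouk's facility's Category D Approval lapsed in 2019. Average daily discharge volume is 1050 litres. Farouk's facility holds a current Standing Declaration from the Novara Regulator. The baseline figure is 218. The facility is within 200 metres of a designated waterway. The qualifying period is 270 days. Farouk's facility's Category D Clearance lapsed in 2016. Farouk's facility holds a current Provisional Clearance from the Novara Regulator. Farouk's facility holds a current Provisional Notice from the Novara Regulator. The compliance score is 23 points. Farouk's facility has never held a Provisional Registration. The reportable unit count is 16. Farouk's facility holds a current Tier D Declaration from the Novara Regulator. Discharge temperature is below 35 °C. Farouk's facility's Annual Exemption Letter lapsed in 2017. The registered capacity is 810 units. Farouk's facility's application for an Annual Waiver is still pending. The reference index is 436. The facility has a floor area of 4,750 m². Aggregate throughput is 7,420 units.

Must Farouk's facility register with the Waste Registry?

Yes — Farouk's facility must register with the Waste Registry.

All of (a)'s requirements are met (the facility's floor area is 4,750 m², under the 5,000 m² limit; the registered capacity is 810 units, meeting the 770 units threshold). Turning to paragraphs (f)–(k): (f) operates against (a): a current Standing Declaration is held. (g) applies (the facility is within 200 m of a designated waterway), but is overridden by (h): (h) applies — the reportable unit count is 16, less than the 17 limit. (i) is engaged (a current Provisional Notice is held), but is itself disapplied by (j): (j) operates against (i): aggregate throughput is 7,420 units, below the 8,500 units limit. (k), which would lift (j), does not operate here — discharge temperature is below 35 °C. (a) is therefore removed.
Exception (b) requires that the qualifying period is below 270 days; but the qualifying period is 270 days, not below 270 days, so (b) is unavailable.
Exception (c) fails — the facility's operating hours per week are 114, not below 112.
Exception (d) fails — no current Category D Clearance is held.
Exception (e) does not apply: the Annual Waiver is not current.
No exception is made out. Farouk's facility falls within the general rule.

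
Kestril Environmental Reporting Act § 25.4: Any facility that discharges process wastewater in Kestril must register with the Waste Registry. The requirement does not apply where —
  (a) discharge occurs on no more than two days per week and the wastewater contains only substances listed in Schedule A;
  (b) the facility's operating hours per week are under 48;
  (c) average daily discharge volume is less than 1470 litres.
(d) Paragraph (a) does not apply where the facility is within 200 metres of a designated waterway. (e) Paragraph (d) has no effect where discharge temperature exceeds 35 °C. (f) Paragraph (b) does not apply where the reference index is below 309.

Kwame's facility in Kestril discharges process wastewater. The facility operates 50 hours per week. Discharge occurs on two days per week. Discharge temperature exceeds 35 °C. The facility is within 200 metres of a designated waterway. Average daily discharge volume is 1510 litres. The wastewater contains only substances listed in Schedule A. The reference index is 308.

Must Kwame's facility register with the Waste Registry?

Exception (a): discharge occurs on no more than two days per week; the wastewater is Schedule-A-only — every condition holds. Under paragraphs (d)–(e): (d) would limit (a) — the facility is within 200 m of a designated waterway — but (e) sets (d) aside: (e) operates against (d): discharge temperature exceeds 35 °C. So (a) applies.
Exception (b) requires that the facility's operating hours per week are under 48; but the facility's operating hours per week are 50, not under 48, so (b) is unavailable.
Exception (c) requires that average daily discharge volume is less than 1470 litres; but average daily discharge volume is 1510 litres, not less than 1470 litres, so (c) is unavailable.

No — exception (a) applies; Kwame's facility is not required to register with the Waste Registry.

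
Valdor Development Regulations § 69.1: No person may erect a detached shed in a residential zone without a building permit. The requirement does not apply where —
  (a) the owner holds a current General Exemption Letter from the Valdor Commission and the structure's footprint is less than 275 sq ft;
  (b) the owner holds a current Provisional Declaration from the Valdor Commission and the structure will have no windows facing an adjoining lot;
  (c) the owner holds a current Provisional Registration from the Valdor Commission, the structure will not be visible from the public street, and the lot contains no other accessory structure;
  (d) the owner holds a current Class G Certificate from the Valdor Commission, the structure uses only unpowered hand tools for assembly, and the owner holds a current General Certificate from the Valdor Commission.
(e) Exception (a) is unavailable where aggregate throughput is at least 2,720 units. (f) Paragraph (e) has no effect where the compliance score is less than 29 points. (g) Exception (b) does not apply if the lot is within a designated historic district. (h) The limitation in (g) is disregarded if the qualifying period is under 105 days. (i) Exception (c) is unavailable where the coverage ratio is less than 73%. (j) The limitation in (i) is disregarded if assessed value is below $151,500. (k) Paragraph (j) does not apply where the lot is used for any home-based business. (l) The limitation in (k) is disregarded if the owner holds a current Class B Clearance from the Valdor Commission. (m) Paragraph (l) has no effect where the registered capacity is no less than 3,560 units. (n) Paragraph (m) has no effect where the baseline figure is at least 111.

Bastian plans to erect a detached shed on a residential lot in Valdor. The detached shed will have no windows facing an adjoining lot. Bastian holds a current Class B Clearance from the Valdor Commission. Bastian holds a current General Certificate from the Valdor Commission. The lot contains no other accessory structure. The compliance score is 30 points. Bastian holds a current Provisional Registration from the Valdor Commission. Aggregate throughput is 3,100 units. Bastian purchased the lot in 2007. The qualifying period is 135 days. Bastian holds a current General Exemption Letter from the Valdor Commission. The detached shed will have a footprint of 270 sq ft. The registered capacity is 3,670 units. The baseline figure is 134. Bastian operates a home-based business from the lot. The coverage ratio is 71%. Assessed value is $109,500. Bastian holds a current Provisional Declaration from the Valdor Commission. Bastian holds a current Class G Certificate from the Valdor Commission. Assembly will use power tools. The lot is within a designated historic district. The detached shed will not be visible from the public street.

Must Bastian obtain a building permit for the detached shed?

No — exception (c) applies; Bastian does not need a building permit.

All of (a)'s requirements are met (a current General Exemption Letter is held; the structure's footprint is 270 sq ft, less than the 275 sq ft limit). However, paragraphs (e)–(f) must be considered: (e) is engaged — aggregate throughput is 3,100 units, meeting the 2,720 units threshold. (f) does not operate here (the compliance score is 30 points, not less than 29 points), so (e) stands. (a) is therefore removed.
Exception (b): a current Provisional Declaration is held; no windows face an adjoining lot — every condition holds. Turning to paragraphs (g)–(h): (g) operates against (b): the lot is in a historic district. (h), which would lift (g), is inapplicable — the qualifying period is 135 days, not under 105 days. So (b) is unavailable.
Exception (c) is satisfied on its face — a current Provisional Registration is held; the structure will not be visible from the street; the lot has no other accessory structure. As to paragraphs (i)–(n): (i) would limit (c) — the coverage ratio is 71%, less than the 73% limit — but (j) sets (i) aside: (j) operates against (i): assessed value is $109,500, below the $151,500 limit. (k) is triggered (a home-based business operates on the lot), but is overridden by (l): (l) operates against (k): a current Class B Clearance is held. (m) would limit (l) — the registered capacity is 3,670 units, meeting the 3,560 units threshold — but (n) sets (m) aside: (n) applies — the baseline figure is 134, meeting the 111 threshold. So (c) applies.
Exception (d) requires that the structure uses only unpowered hand tools for assembly; but assembly uses power tools, so (d) is unavailable.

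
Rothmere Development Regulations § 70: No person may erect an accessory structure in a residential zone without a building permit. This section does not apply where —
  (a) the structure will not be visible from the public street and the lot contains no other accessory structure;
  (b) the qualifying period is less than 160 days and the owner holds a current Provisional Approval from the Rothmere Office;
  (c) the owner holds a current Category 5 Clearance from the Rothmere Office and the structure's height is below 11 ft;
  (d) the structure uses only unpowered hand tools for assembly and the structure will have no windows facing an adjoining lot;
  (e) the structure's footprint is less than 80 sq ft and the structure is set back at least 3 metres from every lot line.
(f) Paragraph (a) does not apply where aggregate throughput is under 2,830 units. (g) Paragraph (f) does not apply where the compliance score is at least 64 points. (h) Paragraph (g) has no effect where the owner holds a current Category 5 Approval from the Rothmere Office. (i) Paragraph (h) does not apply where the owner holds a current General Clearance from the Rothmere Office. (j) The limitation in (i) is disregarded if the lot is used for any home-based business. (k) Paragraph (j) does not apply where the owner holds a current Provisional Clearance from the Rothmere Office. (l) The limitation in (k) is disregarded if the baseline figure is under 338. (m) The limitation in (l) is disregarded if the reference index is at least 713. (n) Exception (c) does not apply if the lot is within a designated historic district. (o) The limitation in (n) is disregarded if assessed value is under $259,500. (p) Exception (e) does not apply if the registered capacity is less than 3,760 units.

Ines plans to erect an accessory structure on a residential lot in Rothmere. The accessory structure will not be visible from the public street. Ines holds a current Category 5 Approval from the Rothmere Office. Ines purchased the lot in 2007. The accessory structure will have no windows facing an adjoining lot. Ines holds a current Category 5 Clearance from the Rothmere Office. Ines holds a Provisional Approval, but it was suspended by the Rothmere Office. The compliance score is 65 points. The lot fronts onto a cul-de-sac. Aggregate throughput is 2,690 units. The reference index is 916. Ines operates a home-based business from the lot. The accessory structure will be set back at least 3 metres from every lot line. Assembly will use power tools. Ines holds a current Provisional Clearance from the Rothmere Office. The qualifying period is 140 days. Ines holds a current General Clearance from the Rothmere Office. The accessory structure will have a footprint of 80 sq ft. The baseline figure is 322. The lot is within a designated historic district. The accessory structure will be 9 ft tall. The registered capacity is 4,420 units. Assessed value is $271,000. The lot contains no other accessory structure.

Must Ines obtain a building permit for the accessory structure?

All of (a)'s requirements are met (the structure will not be visible from the street; the lot has no other accessory structure). Considering the limiting provisions: (f) would limit (a) — aggregate throughput is 2,690 units, under the 2,830 units limit — but (g) sets (f) aside: (g) operates against (f): the compliance score is 65 points, meeting the 64 points threshold. (h) is engaged (a current Category 5 Approval is held), but is itself disapplied by (i): (i) applies — a current General Clearance is held. (j) applies (a home-based business operates on the lot), but is set aside by (k): (k) operates — a current Provisional Clearance is held. (l) operates (the baseline figure is 322, under the 338 limit), but is itself disapplied by (m): (m) operates against (l): the reference index is 916, meeting the 713 threshold. So (a) applies.
Exception (b) requires that the owner holds a current Provisional Approval from the Rothmere Office; but the Provisional Approval is not current, so (b) is unavailable.
Exception (c): a current Category 5 Clearance is held; the structure's height is 9 ft, below the 11 ft limit — every condition holds. Turning to paragraphs (n)–(o): (n) operates against (c): the lot is in a historic district. (o) does not operate here (assessed value is $271,000, not under $259,500), so (n) stands. Exception (c) does not apply.
Exception (d) requires that the structure uses only unpowered hand tools for assembly; but assembly uses power tools, so (d) is unavailable.
Exception (e) does not apply: the structure's footprint is 80 sq ft, not less than 80 sq ft.

No — exception (a) applies; Ines does not need a building permit.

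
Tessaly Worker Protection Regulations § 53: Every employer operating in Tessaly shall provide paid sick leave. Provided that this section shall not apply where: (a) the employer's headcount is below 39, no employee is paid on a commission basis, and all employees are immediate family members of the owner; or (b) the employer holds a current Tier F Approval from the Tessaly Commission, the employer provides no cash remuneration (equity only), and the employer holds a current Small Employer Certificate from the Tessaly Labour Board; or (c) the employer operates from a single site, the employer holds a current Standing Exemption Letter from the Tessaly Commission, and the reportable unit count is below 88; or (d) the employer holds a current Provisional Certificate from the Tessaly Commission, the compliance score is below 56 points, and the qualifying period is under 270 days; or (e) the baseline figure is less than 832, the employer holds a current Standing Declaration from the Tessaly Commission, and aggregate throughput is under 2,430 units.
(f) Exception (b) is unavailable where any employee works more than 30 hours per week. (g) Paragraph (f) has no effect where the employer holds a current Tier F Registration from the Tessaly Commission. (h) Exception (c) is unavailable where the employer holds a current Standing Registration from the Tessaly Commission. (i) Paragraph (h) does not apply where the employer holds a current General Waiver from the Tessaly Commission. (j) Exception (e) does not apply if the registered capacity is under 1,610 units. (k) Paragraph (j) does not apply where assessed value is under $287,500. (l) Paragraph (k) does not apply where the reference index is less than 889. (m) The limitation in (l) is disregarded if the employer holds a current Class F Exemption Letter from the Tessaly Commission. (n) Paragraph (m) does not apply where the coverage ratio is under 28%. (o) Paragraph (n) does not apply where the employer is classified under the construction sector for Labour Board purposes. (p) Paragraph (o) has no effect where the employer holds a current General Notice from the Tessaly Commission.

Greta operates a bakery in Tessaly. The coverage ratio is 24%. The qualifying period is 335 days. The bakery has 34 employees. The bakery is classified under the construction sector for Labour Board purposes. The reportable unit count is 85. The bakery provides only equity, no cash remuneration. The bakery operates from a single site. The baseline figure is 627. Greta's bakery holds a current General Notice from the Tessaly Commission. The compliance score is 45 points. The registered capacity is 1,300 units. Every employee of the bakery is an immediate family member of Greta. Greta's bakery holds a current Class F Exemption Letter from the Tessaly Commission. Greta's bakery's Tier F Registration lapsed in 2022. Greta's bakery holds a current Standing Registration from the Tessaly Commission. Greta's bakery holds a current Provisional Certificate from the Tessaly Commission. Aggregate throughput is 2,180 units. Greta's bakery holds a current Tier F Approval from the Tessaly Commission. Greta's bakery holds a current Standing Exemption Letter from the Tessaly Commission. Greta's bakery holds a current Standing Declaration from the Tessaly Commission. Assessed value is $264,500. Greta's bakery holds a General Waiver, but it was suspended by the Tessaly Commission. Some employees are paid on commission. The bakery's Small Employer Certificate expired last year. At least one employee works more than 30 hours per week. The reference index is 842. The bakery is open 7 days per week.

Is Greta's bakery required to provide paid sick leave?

Exception (a) does not apply: some employees are paid on commission.
Exception (b) requires that the employer holds a current Small Employer Certificate from the Tessaly Labour Board; but the Small Employer Certificate has expired, so (b) is unavailable.
All of (c)'s requirements are met (the employer operates from a single site; a current Standing Exemption Letter is held; the reportable unit count is 85, below the 88 limit). However, paragraphs (h)–(i) must be considered: (h) operates against (c): a current Standing Registration is held. (i), which would lift (h), does not operate here — the General Waiver is not current. (c) is therefore removed.
Exception (d) requires that the qualifying period is under 270 days; but the qualifying period is 335 days, not under 270 days, so (d) is unavailable.
All of (e)'s requirements are met (the baseline figure is 627, less than the 832 limit; a current Standing Declaration is held; aggregate throughput is 2,180 units, under the 2,430 units limit). Turning to paragraphs (j)–(p): (j) is engaged — the registered capacity is 1,300 units, under the 1,610 units limit. (k) would limit (j) — assessed value is $264,500, under the $287,500 limit — but (l) sets (k) aside: (l) operates against (k): the reference index is 842, less than the 889 limit. (m) would limit (l) — a current Class F Exemption Letter is held — but (n) sets (m) aside: (n) applies — the coverage ratio is 24%, under the 28% limit. (o) is engaged (the bakery is classified under the construction sector), but yields to (p): (p) operates against (o): a current General Notice is held. So (e) is unavailable.
No exception displaces § 53.

Yes — Greta's bakery must provide paid sick leave.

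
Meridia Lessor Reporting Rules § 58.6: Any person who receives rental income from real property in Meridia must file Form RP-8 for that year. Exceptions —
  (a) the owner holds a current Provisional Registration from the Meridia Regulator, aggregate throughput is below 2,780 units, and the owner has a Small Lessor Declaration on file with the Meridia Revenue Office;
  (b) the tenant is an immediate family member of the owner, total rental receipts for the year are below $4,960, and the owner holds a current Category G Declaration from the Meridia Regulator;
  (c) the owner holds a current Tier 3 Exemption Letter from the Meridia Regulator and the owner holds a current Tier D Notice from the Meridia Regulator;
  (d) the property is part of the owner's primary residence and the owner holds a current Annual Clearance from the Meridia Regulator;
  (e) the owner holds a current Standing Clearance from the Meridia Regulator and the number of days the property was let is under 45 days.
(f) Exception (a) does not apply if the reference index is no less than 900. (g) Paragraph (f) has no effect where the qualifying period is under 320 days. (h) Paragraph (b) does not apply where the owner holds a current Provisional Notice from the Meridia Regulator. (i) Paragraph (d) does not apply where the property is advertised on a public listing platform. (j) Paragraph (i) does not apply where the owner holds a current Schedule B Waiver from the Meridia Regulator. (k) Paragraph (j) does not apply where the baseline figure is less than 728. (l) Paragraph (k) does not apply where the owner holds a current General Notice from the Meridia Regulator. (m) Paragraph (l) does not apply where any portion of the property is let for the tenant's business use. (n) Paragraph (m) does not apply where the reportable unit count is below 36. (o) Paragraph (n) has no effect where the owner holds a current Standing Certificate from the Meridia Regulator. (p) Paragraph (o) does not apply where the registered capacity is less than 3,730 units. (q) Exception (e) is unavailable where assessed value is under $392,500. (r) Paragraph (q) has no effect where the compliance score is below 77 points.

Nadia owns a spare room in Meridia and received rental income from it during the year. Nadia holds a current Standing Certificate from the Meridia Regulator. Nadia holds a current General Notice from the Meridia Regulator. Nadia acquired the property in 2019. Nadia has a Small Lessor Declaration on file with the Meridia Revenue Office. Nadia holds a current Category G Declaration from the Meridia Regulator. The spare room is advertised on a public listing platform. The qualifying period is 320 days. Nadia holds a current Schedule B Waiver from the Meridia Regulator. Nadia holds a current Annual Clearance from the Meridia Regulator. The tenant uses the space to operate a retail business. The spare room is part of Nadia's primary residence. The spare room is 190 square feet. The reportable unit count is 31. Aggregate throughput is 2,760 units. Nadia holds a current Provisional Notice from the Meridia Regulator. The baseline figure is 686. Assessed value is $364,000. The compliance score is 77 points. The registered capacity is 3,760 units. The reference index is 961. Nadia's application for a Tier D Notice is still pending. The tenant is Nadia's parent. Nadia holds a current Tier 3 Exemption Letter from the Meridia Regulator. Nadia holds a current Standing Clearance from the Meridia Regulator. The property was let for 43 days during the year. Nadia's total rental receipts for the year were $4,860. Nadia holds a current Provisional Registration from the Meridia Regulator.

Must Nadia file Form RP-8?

Exception (a)'s conditions are all satisfied: a current Provisional Registration is held; aggregate throughput is 2,760 units, below the 2,780 units limit; a Small Lessor Declaration is on file. But: (f) operates against (a): the reference index is 961, meeting the 900 threshold. (g) is inapplicable (the qualifying period is 320 days, not under 320 days), so (f) stands. (a) is therefore removed.
Exception (b): the tenant is an immediate family member; total rental receipts for the year are $4,860, below the $4,960 limit; a current Category G Declaration is held — every condition holds. However, paragraph (h) must be considered: (h) is engaged — a current Provisional Notice is held. So (b) is unavailable.
Exception (c) requires that the owner holds a current Tier D Notice from the Meridia Regulator; but the Tier D Notice is not current, so (c) is unavailable.
Exception (d) is satisfied on its face — the spare room is part of the primary residence; a current Annual Clearance is held. However, paragraphs (i)–(p) must be considered: (i) operates against (d): the property is publicly advertised. (j) would limit (i) — a current Schedule B Waiver is held — but (k) sets (j) aside: (k) operates — the baseline figure is 686, less than the 728 limit. (l) is triggered (a current General Notice is held), but is set aside by (m): (m) applies — the space is let for business use. (n) would limit (m) — the reportable unit count is 31, below the 36 limit — but (o) sets (n) aside: (o) operates — a current Standing Certificate is held. (p), which would lift (o), is not engaged — the registered capacity is 3,760 units, not less than 3,730 units. (d) is therefore removed.
All of (e)'s requirements are met (a current Standing Clearance is held; the number of days the property was let is 43 days, under the 45 days limit). But applying paragraphs (q)–(r): (q) operates against (e): assessed value is $364,000, under the $392,500 limit. (r) does not operate here (the compliance score is 77 points, not below 77 points), so (q) stands. Exception (e) does not apply.
No exception is made out. Nadia falls within the general rule.

Yes — Nadia must file Form RP-8.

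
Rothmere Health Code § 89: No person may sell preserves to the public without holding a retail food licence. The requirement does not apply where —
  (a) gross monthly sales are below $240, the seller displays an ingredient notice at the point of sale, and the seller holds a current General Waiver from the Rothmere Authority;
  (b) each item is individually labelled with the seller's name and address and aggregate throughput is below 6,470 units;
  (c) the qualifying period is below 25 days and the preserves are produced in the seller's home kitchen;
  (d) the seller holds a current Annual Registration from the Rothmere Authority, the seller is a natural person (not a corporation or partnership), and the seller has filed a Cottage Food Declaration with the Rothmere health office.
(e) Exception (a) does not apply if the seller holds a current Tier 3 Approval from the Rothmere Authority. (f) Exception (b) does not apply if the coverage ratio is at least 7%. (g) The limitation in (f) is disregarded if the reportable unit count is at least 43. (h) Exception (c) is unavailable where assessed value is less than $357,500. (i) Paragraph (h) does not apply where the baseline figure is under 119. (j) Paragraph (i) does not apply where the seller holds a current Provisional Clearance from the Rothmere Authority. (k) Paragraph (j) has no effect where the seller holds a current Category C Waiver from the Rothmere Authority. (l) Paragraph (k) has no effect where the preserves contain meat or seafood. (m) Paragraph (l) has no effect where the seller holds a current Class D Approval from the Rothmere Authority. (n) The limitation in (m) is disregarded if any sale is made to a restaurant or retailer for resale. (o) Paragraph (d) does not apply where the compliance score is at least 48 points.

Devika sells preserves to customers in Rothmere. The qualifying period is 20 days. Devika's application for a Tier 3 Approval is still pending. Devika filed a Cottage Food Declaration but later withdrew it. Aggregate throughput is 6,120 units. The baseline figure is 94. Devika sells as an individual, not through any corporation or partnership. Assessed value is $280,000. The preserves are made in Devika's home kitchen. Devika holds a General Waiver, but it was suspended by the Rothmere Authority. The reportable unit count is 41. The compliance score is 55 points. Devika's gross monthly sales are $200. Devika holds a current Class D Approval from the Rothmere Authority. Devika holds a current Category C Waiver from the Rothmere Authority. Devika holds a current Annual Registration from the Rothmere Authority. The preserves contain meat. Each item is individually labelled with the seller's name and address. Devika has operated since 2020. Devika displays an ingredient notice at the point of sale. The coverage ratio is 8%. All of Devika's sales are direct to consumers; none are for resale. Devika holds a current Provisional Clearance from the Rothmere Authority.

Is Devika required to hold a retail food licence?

No — exception (c) applies; Devika is not required to hold a retail food licence.

Exception (a) requires that the seller holds a current General Waiver from the Rothmere Authority; but the General Waiver is not current, so (a) is unavailable.
Exception (b)'s conditions are all satisfied: items are individually labelled; aggregate throughput is 6,120 units, below the 6,470 units limit. However, paragraphs (f)–(g) must be considered: (f) operates against (b): the coverage ratio is 8%, meeting the 7% threshold. (g) is not engaged (the reportable unit count is 41, short of 43), so (f) stands. (b) is therefore removed.
Exception (c)'s conditions are all satisfied: the qualifying period is 20 days, below the 25 days limit; the preserves are home-kitchen produced. Considering the limiting provisions: (h) would limit (c) — assessed value is $280,000, less than the $357,500 limit — but (i) sets (h) aside: (i) is triggered — the baseline figure is 94, under the 119 limit. (j) operates (a current Provisional Clearance is held), but is set aside by (k): (k) operates against (j): a current Category C Waiver is held. (l) operates (the preserves contain meat), but is set aside by (m): (m) applies — a current Class D Approval is held. (n), which would lift (m), is not engaged — no sales are for resale. Exception (c) stands.
Exception (d) requires that the seller has filed a Cottage Food Declaration with the Rothmere health office; but the Cottage Food Declaration was withdrawn, so (d) is unavailable.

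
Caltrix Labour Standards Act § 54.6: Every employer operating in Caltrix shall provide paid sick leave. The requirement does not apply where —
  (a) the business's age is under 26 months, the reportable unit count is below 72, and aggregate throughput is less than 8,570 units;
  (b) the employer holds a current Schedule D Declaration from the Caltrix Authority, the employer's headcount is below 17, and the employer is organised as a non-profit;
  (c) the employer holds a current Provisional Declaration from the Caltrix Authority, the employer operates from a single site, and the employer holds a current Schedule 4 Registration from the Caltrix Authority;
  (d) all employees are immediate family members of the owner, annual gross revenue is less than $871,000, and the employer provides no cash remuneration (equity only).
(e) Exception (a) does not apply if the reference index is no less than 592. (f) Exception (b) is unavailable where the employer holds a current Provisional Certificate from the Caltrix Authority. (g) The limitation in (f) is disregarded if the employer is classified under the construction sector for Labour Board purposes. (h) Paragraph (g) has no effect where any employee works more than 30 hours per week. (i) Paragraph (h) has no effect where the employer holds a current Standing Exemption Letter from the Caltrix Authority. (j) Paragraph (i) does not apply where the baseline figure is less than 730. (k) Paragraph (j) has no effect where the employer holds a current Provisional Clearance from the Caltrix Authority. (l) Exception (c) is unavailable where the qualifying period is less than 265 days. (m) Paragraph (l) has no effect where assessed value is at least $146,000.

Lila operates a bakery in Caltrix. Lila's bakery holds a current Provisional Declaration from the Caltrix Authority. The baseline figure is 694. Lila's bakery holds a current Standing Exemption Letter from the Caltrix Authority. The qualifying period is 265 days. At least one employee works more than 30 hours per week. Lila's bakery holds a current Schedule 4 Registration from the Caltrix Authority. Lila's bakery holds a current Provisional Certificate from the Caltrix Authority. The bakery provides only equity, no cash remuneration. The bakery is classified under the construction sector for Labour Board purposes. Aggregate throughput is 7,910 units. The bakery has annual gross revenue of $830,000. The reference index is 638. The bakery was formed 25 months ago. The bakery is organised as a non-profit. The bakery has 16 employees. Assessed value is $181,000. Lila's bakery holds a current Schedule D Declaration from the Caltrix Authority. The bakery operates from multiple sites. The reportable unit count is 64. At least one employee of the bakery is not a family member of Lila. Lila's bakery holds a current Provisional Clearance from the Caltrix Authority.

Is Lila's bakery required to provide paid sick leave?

No — exception (b) applies; Lila's bakery is not required to provide paid sick leave.

Exception (a): the business's age is 25 months, under the 26 months limit; the reportable unit count is 64, below the 72 limit; aggregate throughput is 7,910 units, less than the 8,570 units limit — every condition holds. Turning to paragraph (e): (e) is triggered — the reference index is 638, meeting the 592 threshold. Exception (a) does not apply.
All of (b)'s requirements are met (a current Schedule D Declaration is held; the employer's headcount is 16, below the 17 limit; the employer is a non-profit). Under paragraphs (f)–(k): (f) would limit (b) — a current Provisional Certificate is held — but (g) sets (f) aside: (g) operates against (f): the bakery is classified under the construction sector. (h) would limit (g) — at least one employee exceeds 30 hours/week — but (i) sets (h) aside: (i) is triggered — a current Standing Exemption Letter is held. (j) would limit (i) — the baseline figure is 694, less than the 730 limit — but (k) sets (j) aside: (k) applies — a current Provisional Clearance is held. Exception (b) stands.
Exception (c) requires that the employer operates from a single site; but the employer operates from multiple sites, so (c) is unavailable.
Exception (d) requires that all employees are immediate family members of the owner; but at least one employee is not a family member, so (d) is unavailable.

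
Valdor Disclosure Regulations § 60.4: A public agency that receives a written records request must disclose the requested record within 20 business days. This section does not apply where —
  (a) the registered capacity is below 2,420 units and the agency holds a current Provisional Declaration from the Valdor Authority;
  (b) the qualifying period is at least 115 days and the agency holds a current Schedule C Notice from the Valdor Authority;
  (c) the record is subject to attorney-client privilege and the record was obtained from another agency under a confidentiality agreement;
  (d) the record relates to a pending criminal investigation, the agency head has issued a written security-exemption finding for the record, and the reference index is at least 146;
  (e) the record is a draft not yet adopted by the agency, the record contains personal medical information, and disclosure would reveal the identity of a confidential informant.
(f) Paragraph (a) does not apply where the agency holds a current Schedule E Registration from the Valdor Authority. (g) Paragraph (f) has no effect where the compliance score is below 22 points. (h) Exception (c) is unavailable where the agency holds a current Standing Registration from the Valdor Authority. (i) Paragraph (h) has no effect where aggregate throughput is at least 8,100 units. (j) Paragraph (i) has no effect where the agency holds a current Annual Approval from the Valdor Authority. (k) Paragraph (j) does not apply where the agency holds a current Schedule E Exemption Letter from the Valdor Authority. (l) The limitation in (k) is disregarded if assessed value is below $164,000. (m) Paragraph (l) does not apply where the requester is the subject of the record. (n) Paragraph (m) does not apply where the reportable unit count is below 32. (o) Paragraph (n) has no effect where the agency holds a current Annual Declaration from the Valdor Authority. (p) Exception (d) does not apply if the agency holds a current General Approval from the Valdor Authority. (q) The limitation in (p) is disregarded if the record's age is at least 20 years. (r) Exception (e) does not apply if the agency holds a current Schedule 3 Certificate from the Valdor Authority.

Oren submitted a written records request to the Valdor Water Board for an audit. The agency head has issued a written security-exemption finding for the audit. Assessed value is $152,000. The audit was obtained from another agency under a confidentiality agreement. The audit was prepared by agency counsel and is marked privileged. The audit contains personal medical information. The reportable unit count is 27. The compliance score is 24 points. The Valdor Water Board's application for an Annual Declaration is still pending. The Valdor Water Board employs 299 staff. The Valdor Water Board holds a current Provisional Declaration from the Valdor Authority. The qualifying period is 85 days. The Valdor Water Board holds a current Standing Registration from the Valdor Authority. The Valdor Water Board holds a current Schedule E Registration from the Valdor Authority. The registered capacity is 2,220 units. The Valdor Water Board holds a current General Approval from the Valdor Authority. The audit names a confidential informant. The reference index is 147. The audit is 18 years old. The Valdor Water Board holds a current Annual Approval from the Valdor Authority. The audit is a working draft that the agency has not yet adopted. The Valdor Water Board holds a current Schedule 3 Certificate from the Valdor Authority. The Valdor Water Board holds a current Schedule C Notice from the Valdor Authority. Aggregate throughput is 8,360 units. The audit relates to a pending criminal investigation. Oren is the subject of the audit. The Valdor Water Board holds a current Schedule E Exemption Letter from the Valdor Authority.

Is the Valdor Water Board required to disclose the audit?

Yes — the Valdor Water Board must disclose the audit.

Exception (a): the registered capacity is 2,220 units, below the 2,420 units limit; a current Provisional Declaration is held — every condition holds. However, paragraphs (f)–(g) must be considered: (f) is engaged — a current Schedule E Registration is held. (g), which would lift (f), is not engaged — the compliance score is 24 points, not below 22 points. Exception (a) does not apply.
Exception (b) requires that the qualifying period is at least 115 days; but the qualifying period is 85 days, short of 115 days, so (b) is unavailable.
Exception (c) is satisfied on its face — the audit is privileged; the audit was obtained under a confidentiality agreement. But: (h) operates against (c): a current Standing Registration is held. (i) would limit (h) — aggregate throughput is 8,360 units, meeting the 8,100 units threshold — but (j) sets (i) aside: (j) operates against (i): a current Annual Approval is held. (k) operates (a current Schedule E Exemption Letter is held), but is overridden by (l): (l) is engaged — assessed value is $152,000, below the $164,000 limit. (m) is engaged (Oren is the subject of the audit), but is itself disapplied by (n): (n) operates against (m): the reportable unit count is 27, below the 32 limit. (o) does not operate here (no current Annual Declaration is held), so (n) stands. So (c) is unavailable.
Exception (d): the audit relates to a pending investigation; a written security-exemption finding has been issued; the reference index is 147, meeting the 146 threshold — every condition holds. However, paragraphs (p)–(q) must be considered: (p) operates against (d): a current General Approval is held. (q) is inapplicable (the record's age is 18 years, short of 20 years), so (p) stands. (d) is therefore removed.
Exception (e): the audit is an unadopted draft; the audit contains personal medical information; the audit names a confidential informant — every condition holds. But applying paragraph (r): (r) operates against (e): a current Schedule 3 Certificate is held. So (e) is unavailable.
No exception applies. The general rule governs.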